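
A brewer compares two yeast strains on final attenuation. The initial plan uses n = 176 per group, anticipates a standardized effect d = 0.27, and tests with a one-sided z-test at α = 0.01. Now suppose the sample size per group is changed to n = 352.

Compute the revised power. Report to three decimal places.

Power ≈ 0.895

With n = 352 per group: δ = d·√(n/2) = 0.27 × √(352/2) = 3.5820. Critical value z_{0.01} = 2.326.
Revised power = Φ(δ − 2.326) = Φ(1.256) = 0.8954.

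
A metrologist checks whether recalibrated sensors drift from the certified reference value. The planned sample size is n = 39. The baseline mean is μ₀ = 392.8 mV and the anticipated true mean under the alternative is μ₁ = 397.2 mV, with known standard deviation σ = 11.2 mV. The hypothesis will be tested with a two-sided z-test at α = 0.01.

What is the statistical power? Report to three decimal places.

Power ≈ 0.451

Standardized effect: d = |μ₁ − μ₀| / σ = |397.2 − 392.8| / 11.2 = 0.3929
Noncentrality parameter: δ = d·√n = 0.3929 × √39 = 2.4534
Critical value for a two-sided test at α = 0.01: z_{α/2} = 2.576.
Power = Φ(δ − 2.576) + Φ(−δ − 2.576) = Φ(-0.122) + Φ(-5.029) = 0.4513 + 0.0000 = 0.4513.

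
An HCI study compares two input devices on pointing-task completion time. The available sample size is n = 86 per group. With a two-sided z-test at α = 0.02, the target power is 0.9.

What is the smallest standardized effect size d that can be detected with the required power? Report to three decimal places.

Required noncentrality: δ = z_{0.01} + z_{0.10} = 2.326 + 1.282 = 3.608.
(Lower-tail contribution to power is negligible for δ > 0.)
δ = d·√(n/2) ⇒ d = δ/√(n/2) = 3.608/√(86/2) = 0.5502.

d ≈ 0.550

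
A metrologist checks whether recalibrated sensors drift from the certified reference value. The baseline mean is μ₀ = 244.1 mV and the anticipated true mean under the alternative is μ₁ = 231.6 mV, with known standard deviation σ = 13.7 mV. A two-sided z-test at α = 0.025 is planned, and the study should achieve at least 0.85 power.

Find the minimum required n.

n = 13

Standardized effect: d = |μ₁ − μ₀| / σ = |231.6 − 244.1| / 13.7 = 0.9124
Set Φ(δ − 2.241) = 0.85; then δ − 2.241 = Φ⁻¹(0.85) = 1.036, giving δ = 3.278.
(The Φ(−δ − z_{α/2}) term is vanishingly small for δ > 0 and is dropped in the standard sample-size formula.)
δ = d·√n ⇒ n = (δ/d)² = (3.278 / 0.9124)² = 12.91.
Round up to the next whole unit.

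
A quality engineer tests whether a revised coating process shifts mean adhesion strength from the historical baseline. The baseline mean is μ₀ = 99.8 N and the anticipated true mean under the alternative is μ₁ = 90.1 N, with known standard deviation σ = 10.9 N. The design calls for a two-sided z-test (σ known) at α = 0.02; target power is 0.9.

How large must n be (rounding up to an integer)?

Standardized effect: d = |μ₁ − μ₀| / σ = |90.1 − 99.8| / 10.9 = 0.8899
Set Φ(δ − 2.326) = 0.9; then δ − 2.326 = Φ⁻¹(0.9) = 1.282, giving δ = 3.608.
(Ignoring the negligible lower-tail rejection probability gives the usual closed-form inversion.)
δ = d·√n ⇒ n = (δ/d)² = (3.608 / 0.8899)² = 16.44.
Rounding up, n = 17.

n = 17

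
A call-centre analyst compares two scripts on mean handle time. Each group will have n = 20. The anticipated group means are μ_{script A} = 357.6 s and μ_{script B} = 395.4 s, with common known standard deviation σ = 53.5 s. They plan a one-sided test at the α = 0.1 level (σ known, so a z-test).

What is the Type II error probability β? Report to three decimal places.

β ≈ 0.170

Standardized effect: d = |μ_{script A} − μ_{script B}| / σ = |357.6 − 395.4| / 53.5 = 0.7065
Noncentrality parameter: δ = d·√(n/2) = 0.7065 × √(20/2) = 2.2343
One-sided α = 0.1 → critical value z_{0.1} = 1.282.
Power = Φ(δ − 1.282) = Φ(0.953) = 0.8296.
Type II error: β = 1 − power = 1 − 0.8296 = 0.1704.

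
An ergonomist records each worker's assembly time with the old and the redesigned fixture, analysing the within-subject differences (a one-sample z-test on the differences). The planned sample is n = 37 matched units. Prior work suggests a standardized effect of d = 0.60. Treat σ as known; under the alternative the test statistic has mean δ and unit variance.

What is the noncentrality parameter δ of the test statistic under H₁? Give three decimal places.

δ = d·√n = 0.60 × √37 = 3.6497

δ ≈ 3.650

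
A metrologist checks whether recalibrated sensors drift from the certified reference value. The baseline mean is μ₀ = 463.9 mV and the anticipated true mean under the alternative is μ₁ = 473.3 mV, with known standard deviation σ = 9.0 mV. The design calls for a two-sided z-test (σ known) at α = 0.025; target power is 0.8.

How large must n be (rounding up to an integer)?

Standardized effect: d = |μ₁ − μ₀| / σ = |473.3 − 463.9| / 9.0 = 1.0444
For power 0.8 need Φ(δ − z_{0.0125}) = 0.8, so δ = z_{0.0125} + z_{0.20} = 2.241 + 0.842 = 3.083.
(For δ > 0 the lower-tail rejection region contributes negligibly to power, so the one-term inversion is standard.)
δ = d·√n ⇒ n = (δ/d)² = (3.083 / 1.0444)² = 8.71.
Round up to the next whole unit.

n = 9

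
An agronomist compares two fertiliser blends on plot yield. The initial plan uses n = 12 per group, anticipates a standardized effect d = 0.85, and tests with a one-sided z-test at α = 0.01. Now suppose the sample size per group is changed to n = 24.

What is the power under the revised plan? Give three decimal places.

With n = 24 per group: δ = d·√(n/2) = 0.85 × √(24/2) = 2.9445. Critical value z_{0.01} = 2.326.
Revised power = Φ(δ − 2.326) = Φ(0.618) = 0.7318.

Power ≈ 0.732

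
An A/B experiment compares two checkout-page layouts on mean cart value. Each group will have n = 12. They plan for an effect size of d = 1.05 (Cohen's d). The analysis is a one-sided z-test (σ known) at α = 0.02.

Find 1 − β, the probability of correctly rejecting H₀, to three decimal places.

Noncentrality parameter: δ = d·√(n/2) = 1.05 × √(12/2) = 2.5720
Critical value for a one-sided test at α = 0.02: z_α = 2.054.
Power = P(Z > 2.054 − δ) = Φ(0.518) = 0.6978.

Power ≈ 0.698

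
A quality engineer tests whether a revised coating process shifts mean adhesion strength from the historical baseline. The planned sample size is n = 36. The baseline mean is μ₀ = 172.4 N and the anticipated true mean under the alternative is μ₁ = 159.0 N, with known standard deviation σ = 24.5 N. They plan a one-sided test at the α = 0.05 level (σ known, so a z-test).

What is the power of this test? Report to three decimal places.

Standardized effect: d = |μ₁ − μ₀| / σ = |159.0 − 172.4| / 24.5 = 0.5469
Noncentrality parameter: δ = d·√n = 0.5469 × √36 = 3.2816
Critical value for a one-sided test at α = 0.05: z_α = 1.645.
Power = P(Z > 1.645 − δ) = Φ(1.637) = 0.9492.

Power ≈ 0.949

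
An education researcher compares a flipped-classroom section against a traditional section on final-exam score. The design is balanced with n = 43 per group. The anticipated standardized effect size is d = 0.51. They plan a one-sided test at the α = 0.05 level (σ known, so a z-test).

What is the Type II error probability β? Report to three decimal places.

β ≈ 0.236

Noncentrality parameter: δ = d·√(n/2) = 0.51 × √(43/2) = 2.3648
Critical value for a one-sided test at α = 0.05: z_α = 1.645.
Power = P(Z > 1.645 − δ) = Φ(0.720) = 0.7642.
Type II error: β = 1 − power = 1 − 0.7642 = 0.2358.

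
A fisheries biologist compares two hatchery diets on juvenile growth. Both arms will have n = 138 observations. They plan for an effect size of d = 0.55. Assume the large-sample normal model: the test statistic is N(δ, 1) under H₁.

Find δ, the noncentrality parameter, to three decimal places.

δ ≈ 4.569

The noncentrality parameter scales effect size by the design's sample-size factor: δ = d·√(n/2) = 0.55 × √(138/2) = 4.5686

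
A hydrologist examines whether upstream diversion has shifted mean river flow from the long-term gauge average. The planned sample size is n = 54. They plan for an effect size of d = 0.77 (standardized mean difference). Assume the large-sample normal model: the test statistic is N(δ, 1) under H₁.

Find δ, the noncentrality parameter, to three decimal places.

δ ≈ 5.658

δ = d·√n = 0.77 × √54 = 5.6583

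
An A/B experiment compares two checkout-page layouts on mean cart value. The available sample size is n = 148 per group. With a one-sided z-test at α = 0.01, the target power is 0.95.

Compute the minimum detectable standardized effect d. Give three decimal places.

d ≈ 0.462

Need Φ(δ − 2.326) = 0.95, so δ = 2.326 + 1.645 = 3.971.
δ = d·√(n/2) ⇒ d = δ/√(n/2) = 3.971/√(148/2) = 0.4616.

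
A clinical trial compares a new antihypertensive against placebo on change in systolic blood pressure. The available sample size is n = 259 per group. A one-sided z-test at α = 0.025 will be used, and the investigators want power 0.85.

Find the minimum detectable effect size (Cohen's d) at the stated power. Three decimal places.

d ≈ 0.263

Required noncentrality: δ = z_{0.025} + z_{0.15} = 1.960 + 1.036 = 2.996.
δ = d·√(n/2) ⇒ d = δ/√(n/2) = 2.996/√(259/2) = 0.2633.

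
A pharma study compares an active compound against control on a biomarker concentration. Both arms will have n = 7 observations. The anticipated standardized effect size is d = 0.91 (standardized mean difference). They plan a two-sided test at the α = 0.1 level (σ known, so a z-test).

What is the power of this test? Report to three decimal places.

Power ≈ 0.523

Noncentrality parameter: δ = d·√(n/2) = 0.91 × √(7/2) = 1.7025
Two-sided α = 0.1 → critical value z_{0.05} = 1.645.
Power = Φ(δ − 1.645) + Φ(−δ − 1.645) = Φ(0.058) + Φ(-3.347) = 0.5230 + 0.0004 = 0.5234.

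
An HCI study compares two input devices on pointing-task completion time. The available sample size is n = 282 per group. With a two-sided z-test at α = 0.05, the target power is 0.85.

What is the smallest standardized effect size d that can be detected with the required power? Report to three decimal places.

d ≈ 0.252

Required noncentrality: δ = z_{0.025} + z_{0.15} = 1.960 + 1.036 = 2.996.
(Lower-tail contribution to power is negligible for δ > 0.)
δ = d·√(n/2) ⇒ d = δ/√(n/2) = 2.996/√(282/2) = 0.2523.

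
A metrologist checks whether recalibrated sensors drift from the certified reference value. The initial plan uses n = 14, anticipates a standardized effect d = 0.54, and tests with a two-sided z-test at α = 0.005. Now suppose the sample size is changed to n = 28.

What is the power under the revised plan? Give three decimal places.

With n = 28: δ = d·√n = 0.54 × √28 = 2.8574. Critical value z_{0.0025} = 2.807.
Revised power = Φ(δ − 2.807) + Φ(−δ − 2.807) = Φ(0.050) + Φ(-5.664) = 0.5201 + 0.0000 = 0.5201.

Power ≈ 0.520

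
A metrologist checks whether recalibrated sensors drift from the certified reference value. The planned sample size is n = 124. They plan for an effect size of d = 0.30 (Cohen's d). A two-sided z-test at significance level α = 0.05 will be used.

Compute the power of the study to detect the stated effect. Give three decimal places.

Power ≈ 0.916

Noncentrality parameter: δ = d·√n = 0.30 × √124 = 3.3407
Two-sided α = 0.05 → critical value z_{0.025} = 1.960.
Power = Φ(δ − 1.960) + Φ(−δ − 1.960) = Φ(1.381) + Φ(-5.301) = 0.9163 + 0.0000 = 0.9163.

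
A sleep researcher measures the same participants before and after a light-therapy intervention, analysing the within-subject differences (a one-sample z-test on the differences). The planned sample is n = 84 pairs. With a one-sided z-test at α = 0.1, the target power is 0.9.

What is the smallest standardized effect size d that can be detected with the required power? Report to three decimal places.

Required noncentrality: δ = z_{0.1} + z_{0.10} = 1.282 + 1.282 = 2.563.
δ = d·√n ⇒ d = δ/√n = 2.563/√84 = 0.2797.

d ≈ 0.280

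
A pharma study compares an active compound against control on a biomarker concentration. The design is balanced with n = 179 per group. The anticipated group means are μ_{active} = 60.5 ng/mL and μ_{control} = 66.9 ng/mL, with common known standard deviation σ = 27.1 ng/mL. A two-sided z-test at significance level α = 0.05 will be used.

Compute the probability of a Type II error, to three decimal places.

β ≈ 0.392

Standardized effect: d = |μ_{active} − μ_{control}| / σ = |60.5 − 66.9| / 27.1 = 0.2362
Noncentrality parameter: δ = d·√(n/2) = 0.2362 × √(179/2) = 2.2342
Two-sided α = 0.05 → critical value z_{0.025} = 1.960.
Power = Φ(δ − 1.960) + Φ(−δ − 1.960) = Φ(0.274) + Φ(-4.194) = 0.6080 + 0.0000 = 0.6081.
Type II error: β = 1 − power = 1 − 0.6081 = 0.3919.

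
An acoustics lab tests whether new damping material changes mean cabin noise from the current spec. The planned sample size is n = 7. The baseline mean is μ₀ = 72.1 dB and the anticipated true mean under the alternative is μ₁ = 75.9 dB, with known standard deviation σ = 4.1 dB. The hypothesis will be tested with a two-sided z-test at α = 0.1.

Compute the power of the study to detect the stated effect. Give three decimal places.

Power ≈ 0.790

Standardized effect: d = |μ₁ − μ₀| / σ = |75.9 − 72.1| / 4.1 = 0.9268
Noncentrality parameter: δ = d·√n = 0.9268 × √7 = 2.4522
Critical value for a two-sided test at α = 0.1: z_{α/2} = 1.645.
Power = Φ(δ − 1.645) + Φ(−δ − 1.645) = Φ(0.807) + Φ(-4.097) = 0.7903 + 0.0000 = 0.7903.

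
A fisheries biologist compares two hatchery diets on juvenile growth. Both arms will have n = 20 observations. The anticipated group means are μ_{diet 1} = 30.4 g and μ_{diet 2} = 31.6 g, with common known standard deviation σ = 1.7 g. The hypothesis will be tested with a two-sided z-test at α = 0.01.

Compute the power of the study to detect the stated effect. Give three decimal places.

Power ≈ 0.366

Standardized effect: d = |μ_{diet 1} − μ_{diet 2}| / σ = |30.4 − 31.6| / 1.7 = 0.7059
Noncentrality parameter: δ = d·√(n/2) = 0.7059 × √(20/2) = 2.2322
Critical value for a two-sided test at α = 0.01: z_{α/2} = 2.576.
Power = Φ(δ − 2.576) + Φ(−δ − 2.576) = Φ(-0.344) + Φ(-4.808) = 0.3656 + 0.0000 = 0.3656.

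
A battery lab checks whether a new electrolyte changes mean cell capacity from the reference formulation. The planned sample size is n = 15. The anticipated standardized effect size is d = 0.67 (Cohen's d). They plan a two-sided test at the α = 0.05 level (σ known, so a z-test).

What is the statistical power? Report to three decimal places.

Noncentrality parameter: δ = d·√n = 0.67 × √15 = 2.5949
Two-sided α = 0.05 → critical value z_{0.025} = 1.960.
Power = Φ(δ − 1.960) + Φ(−δ − 1.960) = Φ(0.635) + Φ(-4.555) = 0.7373 + 0.0000 = 0.7373.

Power ≈ 0.737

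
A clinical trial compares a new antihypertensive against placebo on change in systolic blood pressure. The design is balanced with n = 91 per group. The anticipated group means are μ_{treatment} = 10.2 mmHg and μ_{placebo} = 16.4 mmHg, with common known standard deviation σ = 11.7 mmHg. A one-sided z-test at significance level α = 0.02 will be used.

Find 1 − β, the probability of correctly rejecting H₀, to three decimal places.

Power ≈ 0.936

Standardized effect: d = |μ_{treatment} − μ_{placebo}| / σ = |10.2 − 16.4| / 11.7 = 0.5299
Noncentrality parameter: δ = d·√(n/2) = 0.5299 × √(91/2) = 3.5745
Critical value for a one-sided test at α = 0.02: z_α = 2.054.
Power = P(Z > 2.054 − δ) = Φ(1.521) = 0.9358.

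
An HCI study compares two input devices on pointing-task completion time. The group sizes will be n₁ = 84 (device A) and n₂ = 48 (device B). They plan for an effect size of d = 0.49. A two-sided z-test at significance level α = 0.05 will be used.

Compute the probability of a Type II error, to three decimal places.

Noncentrality parameter: δ = d / √(1/n₁ + 1/n₂) = 0.49 / √(1/84 + 1/48) = 2.7081
Two-sided α = 0.05 → critical value z_{0.025} = 1.960.
Power = Φ(δ − 1.960) + Φ(−δ − 1.960) = Φ(0.748) + Φ(-4.668) = 0.7728 + 0.0000 = 0.7728.
Type II error: β = 1 − power = 1 − 0.7728 = 0.2272.

β ≈ 0.227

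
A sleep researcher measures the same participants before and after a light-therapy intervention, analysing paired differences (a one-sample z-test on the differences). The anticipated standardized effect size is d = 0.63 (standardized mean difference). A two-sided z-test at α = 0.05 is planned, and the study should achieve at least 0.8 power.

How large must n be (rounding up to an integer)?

n = 20

Set Φ(δ − 1.960) = 0.8; then δ − 1.960 = Φ⁻¹(0.8) = 0.842, giving δ = 2.802.
(For δ > 0 the lower-tail rejection region contributes negligibly to power, so the one-term inversion is standard.)
δ = d·√n ⇒ n = (δ/d)² = (2.802 / 0.63)² = 19.78.
Round up to the next whole unit.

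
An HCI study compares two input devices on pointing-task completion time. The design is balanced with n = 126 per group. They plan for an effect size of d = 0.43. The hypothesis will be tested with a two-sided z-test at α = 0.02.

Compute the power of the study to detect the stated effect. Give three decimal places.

Noncentrality parameter: δ = d·√(n/2) = 0.43 × √(126/2) = 3.4130
Critical value for a two-sided test at α = 0.02: z_{α/2} = 2.326.
Power = Φ(δ − 2.326) + Φ(−δ − 2.326) = Φ(1.087) + Φ(-5.739) = 0.8614 + 0.0000 = 0.8614.

Power ≈ 0.861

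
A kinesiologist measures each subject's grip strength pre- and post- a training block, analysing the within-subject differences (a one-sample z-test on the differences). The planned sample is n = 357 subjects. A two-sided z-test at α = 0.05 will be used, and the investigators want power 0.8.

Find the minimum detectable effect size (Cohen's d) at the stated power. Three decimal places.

Required noncentrality: δ = z_{0.025} + z_{0.20} = 1.960 + 0.842 = 2.802.
(The second rejection-region term Φ(−δ − z_{α/2}) is negligible and dropped.)
δ = d·√n ⇒ d = δ/√n = 2.802/√357 = 0.1483.

d ≈ 0.148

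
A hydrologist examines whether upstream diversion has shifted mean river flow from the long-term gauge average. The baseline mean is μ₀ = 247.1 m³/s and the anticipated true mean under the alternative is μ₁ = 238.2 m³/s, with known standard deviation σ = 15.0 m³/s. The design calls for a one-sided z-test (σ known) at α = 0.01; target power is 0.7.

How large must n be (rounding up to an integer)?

Standardized effect: d = |μ₁ − μ₀| / σ = |238.2 − 247.1| / 15.0 = 0.5933
Set Φ(δ − 2.326) = 0.7; then δ − 2.326 = Φ⁻¹(0.7) = 0.524, giving δ = 2.851.
δ = d·√n ⇒ n = (δ/d)² = (2.851 / 0.5933)² = 23.08.
Rounding up, n = 24.

n = 24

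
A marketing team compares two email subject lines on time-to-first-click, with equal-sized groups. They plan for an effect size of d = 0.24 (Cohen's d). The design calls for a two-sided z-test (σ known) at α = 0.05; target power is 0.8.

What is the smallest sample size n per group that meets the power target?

For power 0.8 need Φ(δ − z_{0.025}) = 0.8, so δ = z_{0.025} + z_{0.20} = 1.960 + 0.842 = 2.802.
(For δ > 0 the lower-tail rejection region contributes negligibly to power, so the one-term inversion is standard.)
δ = d·√(n/2) ⇒ n = 2(δ/d)² = 2 × (2.802 / 0.24)² = 272.53.
Rounding up, n = 273 per group.

n = 273 per group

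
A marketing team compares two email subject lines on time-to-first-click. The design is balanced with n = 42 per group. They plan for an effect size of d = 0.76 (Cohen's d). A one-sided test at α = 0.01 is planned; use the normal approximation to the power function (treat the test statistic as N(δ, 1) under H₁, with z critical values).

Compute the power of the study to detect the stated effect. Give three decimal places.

Power ≈ 0.876

Noncentrality parameter: δ = d·√(n/2) = 0.76 × √(42/2) = 3.4828
One-sided α = 0.01 → critical value z_{0.01} = 2.326.
Power = P(Z > 2.326 − δ) = Φ(1.156) = 0.8762.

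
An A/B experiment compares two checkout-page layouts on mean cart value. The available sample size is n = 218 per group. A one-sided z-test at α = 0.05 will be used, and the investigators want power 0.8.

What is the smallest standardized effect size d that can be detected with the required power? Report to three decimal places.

Need Φ(δ − 1.645) = 0.8, so δ = 1.645 + 0.842 = 2.486.
δ = d·√(n/2) ⇒ d = δ/√(n/2) = 2.486/√(218/2) = 0.2382.

d ≈ 0.238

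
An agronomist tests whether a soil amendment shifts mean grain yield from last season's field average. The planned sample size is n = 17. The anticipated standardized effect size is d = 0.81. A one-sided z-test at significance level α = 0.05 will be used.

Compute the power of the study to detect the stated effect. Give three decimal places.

Noncentrality parameter: δ = d·√n = 0.81 × √17 = 3.3397
Critical value for a one-sided test at α = 0.05: z_α = 1.645.
Power = Φ(δ − 1.645) = Φ(1.695) = 0.9549.

Power ≈ 0.955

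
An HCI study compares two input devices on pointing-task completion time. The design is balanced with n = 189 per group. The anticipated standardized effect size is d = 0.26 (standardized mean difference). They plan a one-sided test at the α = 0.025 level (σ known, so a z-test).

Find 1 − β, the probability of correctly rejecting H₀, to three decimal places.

Power ≈ 0.715

Noncentrality parameter: δ = d·√(n/2) = 0.26 × √(189/2) = 2.5275
One-sided α = 0.025 → critical value z_{0.025} = 1.960.
Power = Φ(δ − 1.960) = Φ(0.568) = 0.7148.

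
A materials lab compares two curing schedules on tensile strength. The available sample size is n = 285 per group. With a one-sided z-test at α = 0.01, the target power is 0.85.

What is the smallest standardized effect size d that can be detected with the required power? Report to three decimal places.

d ≈ 0.282

Need Φ(δ − 2.326) = 0.85, so δ = 2.326 + 1.036 = 3.363.
δ = d·√(n/2) ⇒ d = δ/√(n/2) = 3.363/√(285/2) = 0.2817.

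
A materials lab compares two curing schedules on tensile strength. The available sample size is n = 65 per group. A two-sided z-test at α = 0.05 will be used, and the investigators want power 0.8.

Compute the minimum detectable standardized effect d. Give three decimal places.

Required noncentrality: δ = z_{0.025} + z_{0.20} = 1.960 + 0.842 = 2.802.
(Lower-tail contribution to power is negligible for δ > 0.)
δ = d·√(n/2) ⇒ d = δ/√(n/2) = 2.802/√(65/2) = 0.4914.

d ≈ 0.491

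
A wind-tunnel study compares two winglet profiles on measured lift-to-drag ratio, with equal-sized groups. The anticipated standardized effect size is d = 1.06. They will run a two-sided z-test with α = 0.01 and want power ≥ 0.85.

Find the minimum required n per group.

For power 0.85 need Φ(δ − z_{0.005}) = 0.85, so δ = z_{0.005} + z_{0.15} = 2.576 + 1.036 = 3.612.
(The Φ(−δ − z_{α/2}) term is vanishingly small for δ > 0 and is dropped in the standard sample-size formula.)
δ = d·√(n/2) ⇒ n = 2(δ/d)² = 2 × (3.612 / 1.06)² = 23.23.
Round up to the next whole unit.

n = 24 per group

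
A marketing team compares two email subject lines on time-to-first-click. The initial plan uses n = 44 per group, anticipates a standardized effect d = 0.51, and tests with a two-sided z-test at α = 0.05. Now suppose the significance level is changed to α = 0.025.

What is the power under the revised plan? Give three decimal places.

δ = d·√(n/2) = 0.51 × √(44/2) = 2.3921 (unchanged). New critical value: z_{0.0125} = 2.241.
Revised power = Φ(δ − 2.241) + Φ(−δ − 2.241) = Φ(0.151) + Φ(-4.634) = 0.5599 + 0.0000 = 0.5599.

Power ≈ 0.560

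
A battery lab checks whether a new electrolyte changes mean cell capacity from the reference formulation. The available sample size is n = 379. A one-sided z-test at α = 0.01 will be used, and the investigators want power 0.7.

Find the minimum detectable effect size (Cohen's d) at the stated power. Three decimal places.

Required noncentrality: δ = z_{0.01} + z_{0.30} = 2.326 + 0.524 = 2.851.
δ = d·√n ⇒ d = δ/√n = 2.851/√379 = 0.1464.

d ≈ 0.146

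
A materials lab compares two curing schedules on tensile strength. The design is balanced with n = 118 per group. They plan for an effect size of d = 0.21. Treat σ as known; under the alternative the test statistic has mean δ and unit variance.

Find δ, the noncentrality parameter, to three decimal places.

δ ≈ 1.613

The noncentrality parameter scales effect size by the design's sample-size factor: δ = d·√(n/2) = 0.21 × √(118/2) = 1.6130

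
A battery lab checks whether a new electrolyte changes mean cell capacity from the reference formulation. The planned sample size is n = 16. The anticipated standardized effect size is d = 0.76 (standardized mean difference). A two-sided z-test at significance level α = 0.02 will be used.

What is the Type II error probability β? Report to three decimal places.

Noncentrality parameter: δ = d·√n = 0.76 × √16 = 3.0400
Critical value for a two-sided test at α = 0.02: z_{α/2} = 2.326.
Power = Φ(δ − 2.326) + Φ(−δ − 2.326) = Φ(0.714) + Φ(-5.366) = 0.7623 + 0.0000 = 0.7623.
Type II error: β = 1 − power = 1 − 0.7623 = 0.2377.

β ≈ 0.238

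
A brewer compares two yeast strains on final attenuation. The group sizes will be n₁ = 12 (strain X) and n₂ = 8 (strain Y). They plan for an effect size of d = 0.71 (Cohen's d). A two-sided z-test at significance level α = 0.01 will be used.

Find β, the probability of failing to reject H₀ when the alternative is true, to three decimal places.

β ≈ 0.846

Noncentrality parameter: δ = d / √(1/n₁ + 1/n₂) = 0.71 / √(1/12 + 1/8) = 1.5555
Two-sided α = 0.01 → critical value z_{0.005} = 2.576.
Power = Φ(δ − 2.576) + Φ(−δ − 2.576) = Φ(-1.020) + Φ(-4.131) = 0.1538 + 0.0000 = 0.1538.
Type II error: β = 1 − power = 1 − 0.1538 = 0.8462.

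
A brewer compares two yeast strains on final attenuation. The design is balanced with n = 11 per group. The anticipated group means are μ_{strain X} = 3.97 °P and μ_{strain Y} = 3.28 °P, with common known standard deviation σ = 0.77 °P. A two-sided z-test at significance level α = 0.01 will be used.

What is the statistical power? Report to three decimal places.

Standardized effect: d = |μ_{strain X} − μ_{strain Y}| / σ = |3.97 − 3.28| / 0.77 = 0.8961
Noncentrality parameter: δ = d·√(n/2) = 0.8961 × √(11/2) = 2.1015
Two-sided α = 0.01 → critical value z_{0.005} = 2.576.
Power = Φ(δ − 2.576) + Φ(−δ − 2.576) = Φ(-0.474) + Φ(-4.677) = 0.3177 + 0.0000 = 0.3177.

Power ≈ 0.318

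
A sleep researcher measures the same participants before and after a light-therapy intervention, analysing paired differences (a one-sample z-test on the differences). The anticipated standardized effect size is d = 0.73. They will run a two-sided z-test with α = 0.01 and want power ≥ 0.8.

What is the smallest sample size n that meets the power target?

Set Φ(δ − 2.576) = 0.8; then δ − 2.576 = Φ⁻¹(0.8) = 0.842, giving δ = 3.417.
(For δ > 0 the lower-tail rejection region contributes negligibly to power, so the one-term inversion is standard.)
δ = d·√n ⇒ n = (δ/d)² = (3.417 / 0.73)² = 21.92.
Round up to the next whole unit.

n = 22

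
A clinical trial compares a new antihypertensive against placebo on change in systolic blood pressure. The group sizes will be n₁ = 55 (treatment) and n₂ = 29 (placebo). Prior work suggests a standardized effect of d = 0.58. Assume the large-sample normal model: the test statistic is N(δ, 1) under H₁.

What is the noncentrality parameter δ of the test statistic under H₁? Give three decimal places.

The noncentrality parameter scales effect size by the design's sample-size factor: δ = d / √(1/n₁ + 1/n₂) = 0.58 / √(1/55 + 1/29) = 2.5274

δ ≈ 2.527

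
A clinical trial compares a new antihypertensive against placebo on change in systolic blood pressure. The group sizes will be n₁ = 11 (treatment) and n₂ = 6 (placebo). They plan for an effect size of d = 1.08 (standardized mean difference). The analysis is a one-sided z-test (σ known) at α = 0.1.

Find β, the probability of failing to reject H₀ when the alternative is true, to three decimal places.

β ≈ 0.199

Noncentrality parameter: δ = d / √(1/n₁ + 1/n₂) = 1.08 / √(1/11 + 1/6) = 2.1280
Critical value for a one-sided test at α = 0.1: z_α = 1.282.
Power = P(Z > 1.282 − δ) = Φ(0.846) = 0.8013.
Type II error: β = 1 − power = 1 − 0.8013 = 0.1987.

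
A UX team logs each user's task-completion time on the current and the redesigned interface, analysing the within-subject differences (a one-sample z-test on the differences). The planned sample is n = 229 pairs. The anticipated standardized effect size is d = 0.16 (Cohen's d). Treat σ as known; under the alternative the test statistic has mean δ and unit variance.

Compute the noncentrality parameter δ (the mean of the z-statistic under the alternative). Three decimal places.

δ ≈ 2.421

δ = d·√n = 0.16 × √229 = 2.4212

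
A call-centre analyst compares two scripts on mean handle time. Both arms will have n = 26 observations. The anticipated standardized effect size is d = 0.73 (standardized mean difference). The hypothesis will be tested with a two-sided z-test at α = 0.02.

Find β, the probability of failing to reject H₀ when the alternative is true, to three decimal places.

Noncentrality parameter: δ = d·√(n/2) = 0.73 × √(26/2) = 2.6321
Two-sided α = 0.02 → critical value z_{0.01} = 2.326.
Power = Φ(δ − 2.326) + Φ(−δ − 2.326) = Φ(0.306) + Φ(-4.958) = 0.6201 + 0.0000 = 0.6201.
Type II error: β = 1 − power = 1 − 0.6201 = 0.3799.

β ≈ 0.380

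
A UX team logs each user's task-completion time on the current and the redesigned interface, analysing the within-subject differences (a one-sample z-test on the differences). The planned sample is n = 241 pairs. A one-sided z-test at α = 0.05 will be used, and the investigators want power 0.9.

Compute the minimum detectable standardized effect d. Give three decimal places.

Need Φ(δ − 1.645) = 0.9, so δ = 1.645 + 1.282 = 2.926.
δ = d·√n ⇒ d = δ/√n = 2.926/√241 = 0.1885.

d ≈ 0.189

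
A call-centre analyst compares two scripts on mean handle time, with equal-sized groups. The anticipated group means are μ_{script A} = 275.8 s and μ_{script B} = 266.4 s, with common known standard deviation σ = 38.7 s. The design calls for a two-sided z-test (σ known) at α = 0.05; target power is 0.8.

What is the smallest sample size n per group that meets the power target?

n = 267 per group

Standardized effect: d = |μ_{script A} − μ_{script B}| / σ = |275.8 − 266.4| / 38.7 = 0.2429
Set Φ(δ − 1.960) = 0.8; then δ − 1.960 = Φ⁻¹(0.8) = 0.842, giving δ = 2.802.
(Ignoring the negligible lower-tail rejection probability gives the usual closed-form inversion.)
δ = d·√(n/2) ⇒ n = 2(δ/d)² = 2 × (2.802 / 0.2429)² = 266.07.
Round up to the next whole unit.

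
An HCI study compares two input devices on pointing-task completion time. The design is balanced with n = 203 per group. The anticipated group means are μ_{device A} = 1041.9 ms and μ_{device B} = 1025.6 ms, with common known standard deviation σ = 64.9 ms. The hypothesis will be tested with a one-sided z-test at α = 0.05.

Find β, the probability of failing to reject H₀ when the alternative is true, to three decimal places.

Standardized effect: d = |μ_{device A} − μ_{device B}| / σ = |1041.9 − 1025.6| / 64.9 = 0.2512
Noncentrality parameter: δ = d·√(n/2) = 0.2512 × √(203/2) = 2.5303
One-sided α = 0.05 → critical value z_{0.05} = 1.645.
Power = P(Z > 1.645 − δ) = Φ(0.885) = 0.8120.
Type II error: β = 1 − power = 1 − 0.8120 = 0.1880.

β ≈ 0.188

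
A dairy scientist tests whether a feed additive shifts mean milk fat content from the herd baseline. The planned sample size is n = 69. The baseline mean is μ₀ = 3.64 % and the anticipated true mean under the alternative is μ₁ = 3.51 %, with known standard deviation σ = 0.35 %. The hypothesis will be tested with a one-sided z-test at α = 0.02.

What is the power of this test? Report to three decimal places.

Standardized effect: d = |μ₁ − μ₀| / σ = |3.51 − 3.64| / 0.35 = 0.3714
Noncentrality parameter: δ = d·√n = 0.3714 × √69 = 3.0853
Critical value for a one-sided test at α = 0.02: z_α = 2.054.
Power = Φ(δ − 2.054) = Φ(1.032) = 0.8489.

Power ≈ 0.849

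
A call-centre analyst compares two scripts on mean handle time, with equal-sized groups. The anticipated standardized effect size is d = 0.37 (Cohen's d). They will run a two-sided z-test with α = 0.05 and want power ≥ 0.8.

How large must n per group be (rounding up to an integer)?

For power 0.8 need Φ(δ − z_{0.025}) = 0.8, so δ = z_{0.025} + z_{0.20} = 1.960 + 0.842 = 2.802.
(Ignoring the negligible lower-tail rejection probability gives the usual closed-form inversion.)
δ = d·√(n/2) ⇒ n = 2(δ/d)² = 2 × (2.802 / 0.37)² = 114.67.
Rounding up, n = 115 per group.

n = 115 per group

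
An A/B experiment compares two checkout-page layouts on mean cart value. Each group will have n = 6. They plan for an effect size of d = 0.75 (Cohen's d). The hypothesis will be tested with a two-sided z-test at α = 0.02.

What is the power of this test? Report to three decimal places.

Noncentrality parameter: δ = d·√(n/2) = 0.75 × √(6/2) = 1.2990
Two-sided α = 0.02 → critical value z_{0.01} = 2.326.
Power = Φ(δ − 2.326) + Φ(−δ − 2.326) = Φ(-1.027) + Φ(-3.625) = 0.1521 + 0.0001 = 0.1523.

Power ≈ 0.152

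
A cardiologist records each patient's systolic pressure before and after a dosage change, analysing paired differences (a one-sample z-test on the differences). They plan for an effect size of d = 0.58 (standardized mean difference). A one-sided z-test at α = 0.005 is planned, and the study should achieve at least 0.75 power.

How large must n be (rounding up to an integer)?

Set Φ(δ − 2.576) = 0.75; then δ − 2.576 = Φ⁻¹(0.75) = 0.674, giving δ = 3.250.
δ = d·√n ⇒ n = (δ/d)² = (3.250 / 0.58)² = 31.40.
Rounding up, n = 32.

n = 32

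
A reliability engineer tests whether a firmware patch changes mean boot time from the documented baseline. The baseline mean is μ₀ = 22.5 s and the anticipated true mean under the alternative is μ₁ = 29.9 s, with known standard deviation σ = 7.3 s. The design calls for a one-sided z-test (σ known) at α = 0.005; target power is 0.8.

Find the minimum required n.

n = 12

Standardized effect: d = |μ₁ − μ₀| / σ = |29.9 − 22.5| / 7.3 = 1.0137
Set Φ(δ − 2.576) = 0.8; then δ − 2.576 = Φ⁻¹(0.8) = 0.842, giving δ = 3.417.
δ = d·√n ⇒ n = (δ/d)² = (3.417 / 1.0137)² = 11.37.
Rounding up, n = 12.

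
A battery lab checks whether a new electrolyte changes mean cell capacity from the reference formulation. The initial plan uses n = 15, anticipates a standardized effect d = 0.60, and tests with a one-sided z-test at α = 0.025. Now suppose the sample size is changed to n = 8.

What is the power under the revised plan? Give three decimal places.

With n = 8: δ = d·√n = 0.60 × √8 = 1.6971. Critical value z_{0.025} = 1.960.
Revised power = P(Z > 1.960 − δ) = Φ(-0.263) = 0.3963.

Power ≈ 0.396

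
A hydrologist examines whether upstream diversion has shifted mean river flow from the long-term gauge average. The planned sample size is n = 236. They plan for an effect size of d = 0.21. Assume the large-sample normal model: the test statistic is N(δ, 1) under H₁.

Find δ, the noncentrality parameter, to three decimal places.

δ = d·√n = 0.21 × √236 = 3.2261

δ ≈ 3.226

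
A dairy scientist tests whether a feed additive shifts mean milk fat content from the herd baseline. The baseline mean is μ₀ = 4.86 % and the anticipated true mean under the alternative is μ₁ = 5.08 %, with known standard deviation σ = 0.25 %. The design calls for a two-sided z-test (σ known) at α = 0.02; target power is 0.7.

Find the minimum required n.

n = 11

Standardized effect: d = |μ₁ − μ₀| / σ = |5.08 − 4.86| / 0.25 = 0.8800
For power 0.7 need Φ(δ − z_{0.01}) = 0.7, so δ = z_{0.01} + z_{0.30} = 2.326 + 0.524 = 2.851.
(For δ > 0 the lower-tail rejection region contributes negligibly to power, so the one-term inversion is standard.)
δ = d·√n ⇒ n = (δ/d)² = (2.851 / 0.8800)² = 10.49.
Rounding up, n = 11.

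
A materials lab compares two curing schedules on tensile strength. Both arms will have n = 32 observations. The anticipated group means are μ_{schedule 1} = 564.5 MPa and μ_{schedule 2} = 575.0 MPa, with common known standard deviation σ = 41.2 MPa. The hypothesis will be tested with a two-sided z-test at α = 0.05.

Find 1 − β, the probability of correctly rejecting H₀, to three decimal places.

Standardized effect: d = |μ_{schedule 1} − μ_{schedule 2}| / σ = |564.5 − 575.0| / 41.2 = 0.2549
Noncentrality parameter: δ = d·√(n/2) = 0.2549 × √(32/2) = 1.0194
Two-sided α = 0.05 → critical value z_{0.025} = 1.960.
Power = Φ(δ − 1.960) + Φ(−δ − 1.960) = Φ(-0.941) + Φ(-2.979) = 0.1735 + 0.0014 = 0.1749.

Power ≈ 0.175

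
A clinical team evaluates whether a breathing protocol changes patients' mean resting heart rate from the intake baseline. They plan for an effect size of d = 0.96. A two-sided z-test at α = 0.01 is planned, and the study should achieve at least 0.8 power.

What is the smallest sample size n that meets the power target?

n = 13

Set Φ(δ − 2.576) = 0.8; then δ − 2.576 = Φ⁻¹(0.8) = 0.842, giving δ = 3.417.
(Ignoring the negligible lower-tail rejection probability gives the usual closed-form inversion.)
δ = d·√n ⇒ n = (δ/d)² = (3.417 / 0.96)² = 12.67.
Rounding up, n = 13.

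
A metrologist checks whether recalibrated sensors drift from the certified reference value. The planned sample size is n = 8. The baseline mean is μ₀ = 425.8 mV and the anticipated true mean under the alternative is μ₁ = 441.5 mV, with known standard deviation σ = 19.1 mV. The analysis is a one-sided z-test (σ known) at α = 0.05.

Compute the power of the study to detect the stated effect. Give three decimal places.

Standardized effect: d = |μ₁ − μ₀| / σ = |441.5 − 425.8| / 19.1 = 0.8220
Noncentrality parameter: λ = d·√n = 0.8220 × √8 = 2.3249
One-sided α = 0.05 → critical value z_{0.05} = 1.645.
Power = P(Z > 1.645 − λ) = Φ(0.680) = 0.7518.

Power ≈ 0.752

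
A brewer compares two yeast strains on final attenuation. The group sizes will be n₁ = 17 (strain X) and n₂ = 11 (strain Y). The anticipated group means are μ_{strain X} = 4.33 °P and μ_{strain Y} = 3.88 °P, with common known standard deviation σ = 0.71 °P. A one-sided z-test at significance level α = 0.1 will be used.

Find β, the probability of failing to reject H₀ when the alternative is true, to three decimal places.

β ≈ 0.361

Standardized effect: d = |μ_{strain X} − μ_{strain Y}| / σ = |4.33 − 3.88| / 0.71 = 0.6338
Noncentrality parameter: δ = d / √(1/n₁ + 1/n₂) = 0.6338 / √(1/17 + 1/11) = 1.6379
Critical value for a one-sided test at α = 0.1: z_α = 1.282.
Power = P(Z > 1.282 − δ) = Φ(0.356) = 0.6392.
Type II error: β = 1 − power = 1 − 0.6392 = 0.3608.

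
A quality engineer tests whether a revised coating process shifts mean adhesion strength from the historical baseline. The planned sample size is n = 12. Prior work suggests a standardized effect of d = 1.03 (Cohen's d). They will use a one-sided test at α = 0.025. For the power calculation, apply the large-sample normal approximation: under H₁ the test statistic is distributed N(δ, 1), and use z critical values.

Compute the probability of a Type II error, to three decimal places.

β ≈ 0.054

Noncentrality parameter: δ = d·√n = 1.03 × √12 = 3.5680
One-sided α = 0.025 → critical value z_{0.025} = 1.960.
Power = P(Z > 1.960 − δ) = Φ(1.608) = 0.9461.
Type II error: β = 1 − power = 1 − 0.9461 = 0.0539.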